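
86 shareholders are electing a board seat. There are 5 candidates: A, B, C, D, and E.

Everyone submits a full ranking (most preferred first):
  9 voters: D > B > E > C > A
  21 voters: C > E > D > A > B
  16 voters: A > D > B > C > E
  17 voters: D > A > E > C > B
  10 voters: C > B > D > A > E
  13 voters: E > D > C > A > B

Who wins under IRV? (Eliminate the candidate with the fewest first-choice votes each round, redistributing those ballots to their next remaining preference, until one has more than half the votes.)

Round 1: A 16, B 0, C 31, D 26, E 13. B eliminated.
Round 2: A 16, C 31, D 26, E 13. E eliminated.
Round 3: A 16, C 31, D 39. A eliminated.
Round 4: C 31, D 55. D has a majority (≥44).

D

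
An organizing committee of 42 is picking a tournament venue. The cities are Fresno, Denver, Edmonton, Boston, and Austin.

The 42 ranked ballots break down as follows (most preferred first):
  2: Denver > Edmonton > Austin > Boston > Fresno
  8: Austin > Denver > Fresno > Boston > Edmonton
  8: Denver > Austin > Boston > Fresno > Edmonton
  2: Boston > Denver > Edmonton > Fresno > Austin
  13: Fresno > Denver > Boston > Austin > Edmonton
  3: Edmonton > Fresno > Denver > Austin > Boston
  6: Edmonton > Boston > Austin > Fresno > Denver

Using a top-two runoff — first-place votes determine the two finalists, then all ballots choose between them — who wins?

Fresno

Round 1 first-place votes: Fresno 13, Denver 10, Edmonton 9, Boston 2, Austin 8. Fresno and Denver advance.
Runoff: Fresno is ranked above Denver on 22 ballots, Denver above Fresno on 20.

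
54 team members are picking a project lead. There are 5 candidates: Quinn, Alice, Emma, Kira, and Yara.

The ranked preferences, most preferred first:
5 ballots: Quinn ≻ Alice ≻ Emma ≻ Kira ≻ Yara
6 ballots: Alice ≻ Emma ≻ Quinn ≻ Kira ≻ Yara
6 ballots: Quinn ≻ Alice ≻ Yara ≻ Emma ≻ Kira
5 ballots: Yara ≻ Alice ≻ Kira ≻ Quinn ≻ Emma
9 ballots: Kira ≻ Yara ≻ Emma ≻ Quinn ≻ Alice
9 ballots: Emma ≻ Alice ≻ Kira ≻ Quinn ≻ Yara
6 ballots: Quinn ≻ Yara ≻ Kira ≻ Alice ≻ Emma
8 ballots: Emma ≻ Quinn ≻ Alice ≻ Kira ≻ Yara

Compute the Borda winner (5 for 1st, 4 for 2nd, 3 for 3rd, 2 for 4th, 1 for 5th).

Quinn

Quinn: 5×5 + 6×3 + 6×5 + 5×2 + 9×2 + 9×2 + 6×5 + 8×4 = 181
Alice: 5×4 + 6×5 + 6×4 + 5×4 + 9×1 + 9×4 + 6×2 + 8×3 = 175
Emma: 5×3 + 6×4 + 6×2 + 5×1 + 9×3 + 9×5 + 6×1 + 8×5 = 174
Kira: 5×2 + 6×2 + 6×1 + 5×3 + 9×5 + 9×3 + 6×3 + 8×2 = 149
Yara: 5×1 + 6×1 + 6×3 + 5×5 + 9×4 + 9×1 + 6×4 + 8×1 = 131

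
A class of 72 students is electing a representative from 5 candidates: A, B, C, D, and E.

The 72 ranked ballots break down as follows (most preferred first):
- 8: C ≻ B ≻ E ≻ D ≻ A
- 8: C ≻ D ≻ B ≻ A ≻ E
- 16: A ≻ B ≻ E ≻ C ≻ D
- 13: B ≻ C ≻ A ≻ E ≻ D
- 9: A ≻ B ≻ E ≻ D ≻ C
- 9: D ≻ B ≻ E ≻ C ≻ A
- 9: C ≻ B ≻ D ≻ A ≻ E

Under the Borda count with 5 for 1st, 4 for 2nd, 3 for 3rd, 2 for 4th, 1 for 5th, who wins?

B

A: 8×1 + 8×2 + 16×5 + 13×3 + 9×5 + 9×1 + 9×2 = 215
B: 8×4 + 8×3 + 16×4 + 13×5 + 9×4 + 9×4 + 9×4 = 293
C: 8×5 + 8×5 + 16×2 + 13×4 + 9×1 + 9×2 + 9×5 = 236
D: 8×2 + 8×4 + 16×1 + 13×1 + 9×2 + 9×5 + 9×3 = 167
E: 8×3 + 8×1 + 16×3 + 13×2 + 9×3 + 9×3 + 9×1 = 169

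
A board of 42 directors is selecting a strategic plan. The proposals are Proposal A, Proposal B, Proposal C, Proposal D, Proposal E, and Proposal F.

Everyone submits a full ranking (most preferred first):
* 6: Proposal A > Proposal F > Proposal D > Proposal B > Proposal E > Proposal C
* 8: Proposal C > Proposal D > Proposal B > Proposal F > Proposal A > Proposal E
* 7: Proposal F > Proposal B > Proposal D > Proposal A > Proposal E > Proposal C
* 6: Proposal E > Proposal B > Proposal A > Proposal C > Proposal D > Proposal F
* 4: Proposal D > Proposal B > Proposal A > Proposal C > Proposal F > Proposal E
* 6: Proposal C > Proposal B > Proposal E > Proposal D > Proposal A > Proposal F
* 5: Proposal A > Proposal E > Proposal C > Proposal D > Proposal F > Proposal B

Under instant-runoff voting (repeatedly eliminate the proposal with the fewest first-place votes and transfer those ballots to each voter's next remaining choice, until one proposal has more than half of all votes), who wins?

Proposal A

Round 1: Proposal A 11, Proposal B 0, Proposal C 14, Proposal D 4, Proposal E 6, Proposal F 7. Proposal B eliminated.
Round 2: Proposal A 11, Proposal C 14, Proposal D 4, Proposal E 6, Proposal F 7. Proposal D eliminated.
Round 3: Proposal A 15, Proposal C 14, Proposal E 6, Proposal F 7. Proposal E eliminated.
Round 4: Proposal A 21, Proposal C 14, Proposal F 7. Proposal F eliminated.
Round 5: Proposal A 28, Proposal C 14. Proposal A has a majority (≥22).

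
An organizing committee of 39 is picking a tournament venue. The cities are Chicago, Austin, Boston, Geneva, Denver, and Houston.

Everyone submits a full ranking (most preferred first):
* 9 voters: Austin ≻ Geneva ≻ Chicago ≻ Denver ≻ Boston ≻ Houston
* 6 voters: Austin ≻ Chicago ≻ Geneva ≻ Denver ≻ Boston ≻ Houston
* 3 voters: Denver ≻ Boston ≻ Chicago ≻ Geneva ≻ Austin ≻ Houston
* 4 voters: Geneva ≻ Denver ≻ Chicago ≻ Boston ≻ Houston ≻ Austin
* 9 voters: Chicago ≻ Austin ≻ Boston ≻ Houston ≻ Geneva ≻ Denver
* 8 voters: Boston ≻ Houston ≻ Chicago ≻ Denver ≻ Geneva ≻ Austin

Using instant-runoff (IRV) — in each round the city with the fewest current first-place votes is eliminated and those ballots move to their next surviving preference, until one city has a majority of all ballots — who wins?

Chicago

Round 1: Chicago 9, Austin 15, Boston 8, Geneva 4, Denver 3, Houston 0. Houston eliminated.
Round 2: Chicago 9, Austin 15, Boston 8, Geneva 4, Denver 3. Denver eliminated.
Round 3: Chicago 9, Austin 15, Boston 11, Geneva 4. Geneva eliminated.
Round 4: Chicago 13, Austin 15, Boston 11. Boston eliminated.
Round 5: Chicago 24, Austin 15. Chicago has a majority (≥20).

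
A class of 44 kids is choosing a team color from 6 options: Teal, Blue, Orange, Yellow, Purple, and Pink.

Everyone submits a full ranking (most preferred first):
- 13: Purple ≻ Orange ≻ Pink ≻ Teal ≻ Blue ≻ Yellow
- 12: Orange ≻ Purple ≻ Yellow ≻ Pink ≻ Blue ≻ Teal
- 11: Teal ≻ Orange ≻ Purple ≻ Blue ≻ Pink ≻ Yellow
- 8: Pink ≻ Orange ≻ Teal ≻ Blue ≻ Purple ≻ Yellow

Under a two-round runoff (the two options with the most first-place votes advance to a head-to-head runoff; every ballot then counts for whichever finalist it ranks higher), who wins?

Orange

Round 1 first-place votes: Teal 11, Blue 0, Orange 12, Yellow 0, Purple 13, Pink 8. Purple and Orange advance.
Runoff: Purple is ranked above Orange on 13 ballots, Orange above Purple on 31.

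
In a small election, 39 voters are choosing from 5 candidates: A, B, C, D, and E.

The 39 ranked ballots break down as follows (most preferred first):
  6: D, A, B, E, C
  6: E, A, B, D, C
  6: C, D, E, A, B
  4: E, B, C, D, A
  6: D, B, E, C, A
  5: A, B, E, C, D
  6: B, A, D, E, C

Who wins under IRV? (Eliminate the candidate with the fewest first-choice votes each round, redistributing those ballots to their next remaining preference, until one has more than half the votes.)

B

Round 1: A 5, B 6, C 6, D 12, E 10. A eliminated.
Round 2: B 11, C 6, D 12, E 10. C eliminated.
Round 3: B 11, D 18, E 10. E eliminated.
Round 4: B 21, D 18. B has a majority (≥20).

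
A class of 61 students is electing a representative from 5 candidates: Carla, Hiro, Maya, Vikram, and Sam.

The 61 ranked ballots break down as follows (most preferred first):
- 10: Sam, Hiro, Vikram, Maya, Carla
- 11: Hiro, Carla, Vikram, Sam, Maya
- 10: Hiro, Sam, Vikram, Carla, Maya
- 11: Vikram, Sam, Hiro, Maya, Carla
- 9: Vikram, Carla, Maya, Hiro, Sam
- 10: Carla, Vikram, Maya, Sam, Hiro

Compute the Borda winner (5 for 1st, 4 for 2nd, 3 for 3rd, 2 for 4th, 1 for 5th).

Vikram

Carla: 10×1 + 11×4 + 10×2 + 11×1 + 9×4 + 10×5 = 171
Hiro: 10×4 + 11×5 + 10×5 + 11×3 + 9×2 + 10×1 = 206
Maya: 10×2 + 11×1 + 10×1 + 11×2 + 9×3 + 10×3 = 120
Vikram: 10×3 + 11×3 + 10×3 + 11×5 + 9×5 + 10×4 = 233
Sam: 10×5 + 11×2 + 10×4 + 11×4 + 9×1 + 10×2 = 185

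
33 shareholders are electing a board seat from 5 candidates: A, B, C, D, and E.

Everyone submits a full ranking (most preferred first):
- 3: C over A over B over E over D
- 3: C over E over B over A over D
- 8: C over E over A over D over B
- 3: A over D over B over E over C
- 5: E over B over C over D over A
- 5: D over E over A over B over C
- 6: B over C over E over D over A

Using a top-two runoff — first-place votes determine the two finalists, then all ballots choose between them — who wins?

B

Round 1 first-place votes: A 3, B 6, C 14, D 5, E 5. C and B advance.
Runoff: C is ranked above B on 14 ballots, B above C on 19.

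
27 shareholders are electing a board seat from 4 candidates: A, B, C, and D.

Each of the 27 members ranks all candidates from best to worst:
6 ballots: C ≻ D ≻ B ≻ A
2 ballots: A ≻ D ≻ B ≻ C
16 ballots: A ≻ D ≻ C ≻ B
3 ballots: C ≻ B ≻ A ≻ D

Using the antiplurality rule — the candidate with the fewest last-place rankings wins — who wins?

C

Last-place votes: A 6, B 16, C 2, D 3.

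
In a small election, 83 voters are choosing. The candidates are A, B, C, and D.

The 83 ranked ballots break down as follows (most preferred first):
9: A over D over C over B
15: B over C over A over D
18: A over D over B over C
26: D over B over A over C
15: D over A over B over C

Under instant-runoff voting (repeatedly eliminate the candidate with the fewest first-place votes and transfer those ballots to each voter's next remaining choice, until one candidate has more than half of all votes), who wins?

Round 1: A 27, B 15, C 0, D 41. C eliminated.
Round 2: A 27, B 15, D 41. B eliminated.
Round 3: A 42, D 41. A has a majority (≥42).

A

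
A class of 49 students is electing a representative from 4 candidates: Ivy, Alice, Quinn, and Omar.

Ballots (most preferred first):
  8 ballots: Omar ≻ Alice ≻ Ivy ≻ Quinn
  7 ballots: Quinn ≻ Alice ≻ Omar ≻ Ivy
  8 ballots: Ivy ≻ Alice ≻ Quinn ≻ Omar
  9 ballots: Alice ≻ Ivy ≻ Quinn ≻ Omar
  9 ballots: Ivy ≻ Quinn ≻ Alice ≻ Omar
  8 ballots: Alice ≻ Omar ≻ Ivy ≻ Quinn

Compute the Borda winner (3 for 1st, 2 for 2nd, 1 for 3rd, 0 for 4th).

Ivy: 8×1 + 7×0 + 8×3 + 9×2 + 9×3 + 8×1 = 85
Alice: 8×2 + 7×2 + 8×2 + 9×3 + 9×1 + 8×3 = 106
Quinn: 8×0 + 7×3 + 8×1 + 9×1 + 9×2 + 8×0 = 56
Omar: 8×3 + 7×1 + 8×0 + 9×0 + 9×0 + 8×2 = 47

Alice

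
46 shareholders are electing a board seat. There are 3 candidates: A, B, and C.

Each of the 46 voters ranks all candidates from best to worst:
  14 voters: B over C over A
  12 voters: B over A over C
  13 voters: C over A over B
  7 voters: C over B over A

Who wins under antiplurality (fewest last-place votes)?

Last-place votes: A 21, B 13, C 12.

C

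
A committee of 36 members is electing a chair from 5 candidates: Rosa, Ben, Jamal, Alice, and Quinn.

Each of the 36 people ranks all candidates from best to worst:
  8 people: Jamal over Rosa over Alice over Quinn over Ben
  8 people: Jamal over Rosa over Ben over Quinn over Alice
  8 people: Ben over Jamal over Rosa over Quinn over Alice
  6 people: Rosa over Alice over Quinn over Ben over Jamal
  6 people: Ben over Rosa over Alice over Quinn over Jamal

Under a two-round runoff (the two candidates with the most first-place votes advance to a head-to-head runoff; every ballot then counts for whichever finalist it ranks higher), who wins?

Round 1 first-place votes: Rosa 6, Ben 14, Jamal 16, Alice 0, Quinn 0. Jamal and Ben advance.
Runoff: Jamal is ranked above Ben on 16 ballots, Ben above Jamal on 20.

Ben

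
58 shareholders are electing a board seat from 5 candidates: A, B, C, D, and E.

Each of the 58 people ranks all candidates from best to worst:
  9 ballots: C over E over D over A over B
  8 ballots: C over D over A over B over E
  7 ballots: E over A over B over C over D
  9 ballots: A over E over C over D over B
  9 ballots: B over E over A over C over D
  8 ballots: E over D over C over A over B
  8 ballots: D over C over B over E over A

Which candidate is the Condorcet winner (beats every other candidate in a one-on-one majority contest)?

E vs A: 41–17
E vs B: 33–25
E vs C: 33–25
E vs D: 42–16
E beats every other candidate.

E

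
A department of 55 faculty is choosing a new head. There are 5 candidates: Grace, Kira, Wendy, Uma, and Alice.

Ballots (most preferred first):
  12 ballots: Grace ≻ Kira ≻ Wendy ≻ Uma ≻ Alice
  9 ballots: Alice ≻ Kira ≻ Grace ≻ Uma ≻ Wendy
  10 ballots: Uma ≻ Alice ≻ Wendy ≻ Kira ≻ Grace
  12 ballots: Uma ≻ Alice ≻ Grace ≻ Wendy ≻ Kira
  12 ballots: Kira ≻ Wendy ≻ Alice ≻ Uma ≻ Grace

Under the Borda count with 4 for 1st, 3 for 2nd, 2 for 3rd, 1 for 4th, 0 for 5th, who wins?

Grace: 12×4 + 9×2 + 10×0 + 12×2 + 12×0 = 90
Kira: 12×3 + 9×3 + 10×1 + 12×0 + 12×4 = 121
Wendy: 12×2 + 9×0 + 10×2 + 12×1 + 12×3 = 92
Uma: 12×1 + 9×1 + 10×4 + 12×4 + 12×1 = 121
Alice: 12×0 + 9×4 + 10×3 + 12×3 + 12×2 = 126

Alice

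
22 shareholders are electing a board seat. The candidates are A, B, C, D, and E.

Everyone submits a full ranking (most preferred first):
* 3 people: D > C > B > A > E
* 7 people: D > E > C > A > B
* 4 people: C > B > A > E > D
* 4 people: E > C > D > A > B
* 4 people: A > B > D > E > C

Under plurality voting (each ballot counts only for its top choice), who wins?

D

First-place votes: A 4, B 0, C 4, D 10, E 4.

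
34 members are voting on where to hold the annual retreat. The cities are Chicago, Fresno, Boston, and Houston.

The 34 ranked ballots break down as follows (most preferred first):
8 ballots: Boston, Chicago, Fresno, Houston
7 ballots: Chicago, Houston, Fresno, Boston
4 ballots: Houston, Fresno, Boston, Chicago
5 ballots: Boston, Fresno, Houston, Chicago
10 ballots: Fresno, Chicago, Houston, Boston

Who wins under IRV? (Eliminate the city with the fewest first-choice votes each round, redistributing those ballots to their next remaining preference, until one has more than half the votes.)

Round 1: Chicago 7, Fresno 10, Boston 13, Houston 4. Houston eliminated.
Round 2: Chicago 7, Fresno 14, Boston 13. Chicago eliminated.
Round 3: Fresno 21, Boston 13. Fresno has a majority (≥18).

Fresno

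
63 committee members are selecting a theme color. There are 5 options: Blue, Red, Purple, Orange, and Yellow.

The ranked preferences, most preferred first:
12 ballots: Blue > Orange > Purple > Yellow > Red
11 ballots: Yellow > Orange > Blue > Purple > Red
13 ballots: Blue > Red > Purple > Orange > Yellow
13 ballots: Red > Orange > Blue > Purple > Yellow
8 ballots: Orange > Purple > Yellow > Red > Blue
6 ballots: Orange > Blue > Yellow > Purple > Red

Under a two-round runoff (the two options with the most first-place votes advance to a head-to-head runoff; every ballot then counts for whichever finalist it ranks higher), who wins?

Orange

Round 1 first-place votes: Blue 25, Red 13, Purple 0, Orange 14, Yellow 11. Blue and Orange advance.
Runoff: Blue is ranked above Orange on 25 ballots, Orange above Blue on 38.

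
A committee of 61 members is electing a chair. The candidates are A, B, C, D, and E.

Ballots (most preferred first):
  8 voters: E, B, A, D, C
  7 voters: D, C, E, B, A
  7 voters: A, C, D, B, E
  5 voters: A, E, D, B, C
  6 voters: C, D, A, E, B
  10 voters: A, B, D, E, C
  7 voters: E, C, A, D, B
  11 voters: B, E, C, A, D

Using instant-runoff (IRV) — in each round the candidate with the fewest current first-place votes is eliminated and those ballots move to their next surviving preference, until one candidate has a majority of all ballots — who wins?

Round 1: A 22, B 11, C 6, D 7, E 15. C eliminated.
Round 2: A 22, B 11, D 13, E 15. B eliminated.
Round 3: A 22, D 13, E 26. D eliminated.
Round 4: A 28, E 33. E has a majority (≥31).

E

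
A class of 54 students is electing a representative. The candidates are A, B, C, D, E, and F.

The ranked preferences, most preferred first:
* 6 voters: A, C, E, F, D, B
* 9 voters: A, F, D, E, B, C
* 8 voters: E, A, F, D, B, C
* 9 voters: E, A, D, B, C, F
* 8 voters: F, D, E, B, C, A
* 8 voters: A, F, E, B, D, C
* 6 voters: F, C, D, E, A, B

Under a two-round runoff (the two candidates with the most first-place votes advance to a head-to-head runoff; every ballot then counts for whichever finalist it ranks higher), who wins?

E

Round 1 first-place votes: A 23, B 0, C 0, D 0, E 17, F 14. A and E advance.
Runoff: A is ranked above E on 23 ballots, E above A on 31.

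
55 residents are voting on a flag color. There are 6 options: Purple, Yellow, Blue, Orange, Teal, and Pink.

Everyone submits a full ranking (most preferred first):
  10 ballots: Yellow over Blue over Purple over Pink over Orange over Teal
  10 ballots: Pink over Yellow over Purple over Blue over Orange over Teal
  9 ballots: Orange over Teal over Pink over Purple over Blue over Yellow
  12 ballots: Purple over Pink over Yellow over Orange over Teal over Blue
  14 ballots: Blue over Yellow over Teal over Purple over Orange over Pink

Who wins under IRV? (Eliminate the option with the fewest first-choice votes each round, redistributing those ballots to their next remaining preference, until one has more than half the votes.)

Round 1: Purple 12, Yellow 10, Blue 14, Orange 9, Teal 0, Pink 10. Teal eliminated.
Round 2: Purple 12, Yellow 10, Blue 14, Orange 9, Pink 10. Orange eliminated.
Round 3: Purple 12, Yellow 10, Blue 14, Pink 19. Yellow eliminated.
Round 4: Purple 12, Blue 24, Pink 19. Purple eliminated.
Round 5: Blue 24, Pink 31. Pink has a majority (≥28).

Pink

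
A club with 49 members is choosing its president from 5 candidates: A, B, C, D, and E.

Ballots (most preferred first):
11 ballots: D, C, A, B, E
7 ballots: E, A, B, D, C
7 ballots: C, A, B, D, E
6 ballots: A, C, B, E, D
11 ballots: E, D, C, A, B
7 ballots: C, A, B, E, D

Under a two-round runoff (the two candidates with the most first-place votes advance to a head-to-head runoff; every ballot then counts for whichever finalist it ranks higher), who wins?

C

Round 1 first-place votes: A 6, B 0, C 14, D 11, E 18. E and C advance.
Runoff: E is ranked above C on 18 ballots, C above E on 31.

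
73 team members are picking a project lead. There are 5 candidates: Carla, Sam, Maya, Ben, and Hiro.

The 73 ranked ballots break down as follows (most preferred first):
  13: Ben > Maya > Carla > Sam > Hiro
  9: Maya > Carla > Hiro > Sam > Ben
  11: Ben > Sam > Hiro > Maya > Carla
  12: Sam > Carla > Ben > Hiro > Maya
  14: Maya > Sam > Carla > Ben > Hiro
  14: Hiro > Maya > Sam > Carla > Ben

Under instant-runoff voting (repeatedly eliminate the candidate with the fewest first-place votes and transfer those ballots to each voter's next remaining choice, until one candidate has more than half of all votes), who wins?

Round 1: Carla 0, Sam 12, Maya 23, Ben 24, Hiro 14. Carla eliminated.
Round 2: Sam 12, Maya 23, Ben 24, Hiro 14. Sam eliminated.
Round 3: Maya 23, Ben 36, Hiro 14. Hiro eliminated.
Round 4: Maya 37, Ben 36. Maya has a majority (≥37).

Maya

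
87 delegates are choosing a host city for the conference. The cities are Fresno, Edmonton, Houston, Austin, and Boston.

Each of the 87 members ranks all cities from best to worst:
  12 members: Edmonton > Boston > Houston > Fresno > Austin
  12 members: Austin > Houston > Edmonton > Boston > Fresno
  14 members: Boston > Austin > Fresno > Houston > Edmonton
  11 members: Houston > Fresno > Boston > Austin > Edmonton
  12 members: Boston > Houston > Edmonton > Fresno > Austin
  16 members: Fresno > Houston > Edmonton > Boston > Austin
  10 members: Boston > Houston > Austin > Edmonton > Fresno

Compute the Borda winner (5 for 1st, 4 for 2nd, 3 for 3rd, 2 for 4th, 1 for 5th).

Fresno: 12×2 + 12×1 + 14×3 + 11×4 + 12×2 + 16×5 + 10×1 = 236
Edmonton: 12×5 + 12×3 + 14×1 + 11×1 + 12×3 + 16×3 + 10×2 = 225
Houston: 12×3 + 12×4 + 14×2 + 11×5 + 12×4 + 16×4 + 10×4 = 319
Austin: 12×1 + 12×5 + 14×4 + 11×2 + 12×1 + 16×1 + 10×3 = 208
Boston: 12×4 + 12×2 + 14×5 + 11×3 + 12×5 + 16×2 + 10×5 = 317

Houston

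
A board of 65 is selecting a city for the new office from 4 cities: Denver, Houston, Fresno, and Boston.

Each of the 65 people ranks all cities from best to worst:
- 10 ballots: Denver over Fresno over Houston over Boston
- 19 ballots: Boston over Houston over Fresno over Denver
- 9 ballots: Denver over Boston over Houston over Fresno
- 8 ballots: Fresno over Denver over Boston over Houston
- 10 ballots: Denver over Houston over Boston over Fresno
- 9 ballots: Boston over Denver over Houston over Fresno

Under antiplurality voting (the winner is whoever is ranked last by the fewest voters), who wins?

Last-place votes: Denver 19, Houston 8, Fresno 28, Boston 10.

Houston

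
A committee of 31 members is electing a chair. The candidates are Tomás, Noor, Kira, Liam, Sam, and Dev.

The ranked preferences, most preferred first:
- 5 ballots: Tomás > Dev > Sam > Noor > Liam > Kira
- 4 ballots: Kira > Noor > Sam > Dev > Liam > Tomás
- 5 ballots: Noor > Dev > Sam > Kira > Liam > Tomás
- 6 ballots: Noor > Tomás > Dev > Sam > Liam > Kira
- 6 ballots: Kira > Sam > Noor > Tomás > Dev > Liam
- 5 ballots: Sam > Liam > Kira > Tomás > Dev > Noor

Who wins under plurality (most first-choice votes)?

Noor

First-place votes: Tomás 5, Noor 11, Kira 10, Liam 0, Sam 5, Dev 0.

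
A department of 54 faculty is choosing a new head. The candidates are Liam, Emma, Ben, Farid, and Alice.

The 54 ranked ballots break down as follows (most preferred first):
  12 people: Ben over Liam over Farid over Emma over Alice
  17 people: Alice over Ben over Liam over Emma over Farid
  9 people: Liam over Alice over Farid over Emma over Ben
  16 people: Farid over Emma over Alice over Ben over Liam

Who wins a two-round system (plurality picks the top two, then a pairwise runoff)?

Round 1 first-place votes: Liam 9, Emma 0, Ben 12, Farid 16, Alice 17. Alice and Farid advance.
Runoff: Alice is ranked above Farid on 26 ballots, Farid above Alice on 28.

Farid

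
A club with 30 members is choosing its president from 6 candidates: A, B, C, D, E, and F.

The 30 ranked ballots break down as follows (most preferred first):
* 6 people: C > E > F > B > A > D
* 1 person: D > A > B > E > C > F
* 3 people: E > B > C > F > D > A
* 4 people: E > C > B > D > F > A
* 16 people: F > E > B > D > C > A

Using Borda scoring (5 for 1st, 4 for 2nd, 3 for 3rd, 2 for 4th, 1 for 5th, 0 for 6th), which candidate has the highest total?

E

A: 6×1 + 1×4 + 3×0 + 4×0 + 16×0 = 10
B: 6×2 + 1×3 + 3×4 + 4×3 + 16×3 = 87
C: 6×5 + 1×1 + 3×3 + 4×4 + 16×1 = 72
D: 6×0 + 1×5 + 3×1 + 4×2 + 16×2 = 48
E: 6×4 + 1×2 + 3×5 + 4×5 + 16×4 = 125
F: 6×3 + 1×0 + 3×2 + 4×1 + 16×5 = 108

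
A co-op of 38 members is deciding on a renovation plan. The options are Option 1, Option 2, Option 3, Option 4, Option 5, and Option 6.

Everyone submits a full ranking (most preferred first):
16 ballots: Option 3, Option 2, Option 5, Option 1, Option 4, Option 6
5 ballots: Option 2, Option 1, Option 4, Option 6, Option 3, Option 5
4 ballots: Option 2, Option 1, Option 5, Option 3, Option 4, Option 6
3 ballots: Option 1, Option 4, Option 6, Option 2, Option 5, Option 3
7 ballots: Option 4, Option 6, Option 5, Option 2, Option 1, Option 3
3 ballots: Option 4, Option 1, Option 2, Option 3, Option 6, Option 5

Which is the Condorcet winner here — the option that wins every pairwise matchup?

Option 2

Option 2 vs Option 1: 32–6
Option 2 vs Option 3: 22–16
Option 2 vs Option 4: 25–13
Option 2 vs Option 5: 31–7
Option 2 vs Option 6: 28–10
Option 2 beats every other option.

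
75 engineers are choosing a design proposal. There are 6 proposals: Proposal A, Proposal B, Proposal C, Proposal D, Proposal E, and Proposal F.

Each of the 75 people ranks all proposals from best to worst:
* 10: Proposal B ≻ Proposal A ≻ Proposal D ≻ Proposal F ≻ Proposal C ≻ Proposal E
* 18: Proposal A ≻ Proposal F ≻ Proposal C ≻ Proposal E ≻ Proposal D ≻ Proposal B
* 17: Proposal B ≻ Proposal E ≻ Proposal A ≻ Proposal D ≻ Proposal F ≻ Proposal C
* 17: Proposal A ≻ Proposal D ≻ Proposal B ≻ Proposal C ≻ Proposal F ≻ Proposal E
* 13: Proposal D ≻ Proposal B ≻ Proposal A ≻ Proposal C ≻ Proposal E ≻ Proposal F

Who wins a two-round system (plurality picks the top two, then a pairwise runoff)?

Round 1 first-place votes: Proposal A 35, Proposal B 27, Proposal C 0, Proposal D 13, Proposal E 0, Proposal F 0. Proposal A and Proposal B advance.
Runoff: Proposal A is ranked above Proposal B on 35 ballots, Proposal B above Proposal A on 40.

Proposal B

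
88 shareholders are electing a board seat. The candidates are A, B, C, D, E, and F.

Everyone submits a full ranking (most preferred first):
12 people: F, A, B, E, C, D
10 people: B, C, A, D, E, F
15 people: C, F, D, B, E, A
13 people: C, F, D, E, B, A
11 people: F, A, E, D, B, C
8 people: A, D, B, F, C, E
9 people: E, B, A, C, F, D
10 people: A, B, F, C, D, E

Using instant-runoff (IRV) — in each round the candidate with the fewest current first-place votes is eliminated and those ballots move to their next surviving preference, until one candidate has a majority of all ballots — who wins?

Round 1: A 18, B 10, C 28, D 0, E 9, F 23. D eliminated.
Round 2: A 18, B 10, C 28, E 9, F 23. E eliminated.
Round 3: A 18, B 19, C 28, F 23. A eliminated.
Round 4: B 37, C 28, F 23. F eliminated.
Round 5: B 60, C 28. B has a majority (≥45).

B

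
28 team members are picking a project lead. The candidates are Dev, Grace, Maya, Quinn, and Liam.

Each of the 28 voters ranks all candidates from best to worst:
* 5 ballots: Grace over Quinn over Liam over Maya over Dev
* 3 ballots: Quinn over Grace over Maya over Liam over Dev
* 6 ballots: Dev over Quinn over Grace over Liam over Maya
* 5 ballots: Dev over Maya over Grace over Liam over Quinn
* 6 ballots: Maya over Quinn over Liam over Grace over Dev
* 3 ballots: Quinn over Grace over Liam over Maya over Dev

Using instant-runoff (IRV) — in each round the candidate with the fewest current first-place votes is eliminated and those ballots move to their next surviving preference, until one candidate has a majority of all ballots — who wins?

Round 1: Dev 11, Grace 5, Maya 6, Quinn 6, Liam 0. Liam eliminated.
Round 2: Dev 11, Grace 5, Maya 6, Quinn 6. Grace eliminated.
Round 3: Dev 11, Maya 6, Quinn 11. Maya eliminated.
Round 4: Dev 11, Quinn 17. Quinn has a majority (≥15).

Quinn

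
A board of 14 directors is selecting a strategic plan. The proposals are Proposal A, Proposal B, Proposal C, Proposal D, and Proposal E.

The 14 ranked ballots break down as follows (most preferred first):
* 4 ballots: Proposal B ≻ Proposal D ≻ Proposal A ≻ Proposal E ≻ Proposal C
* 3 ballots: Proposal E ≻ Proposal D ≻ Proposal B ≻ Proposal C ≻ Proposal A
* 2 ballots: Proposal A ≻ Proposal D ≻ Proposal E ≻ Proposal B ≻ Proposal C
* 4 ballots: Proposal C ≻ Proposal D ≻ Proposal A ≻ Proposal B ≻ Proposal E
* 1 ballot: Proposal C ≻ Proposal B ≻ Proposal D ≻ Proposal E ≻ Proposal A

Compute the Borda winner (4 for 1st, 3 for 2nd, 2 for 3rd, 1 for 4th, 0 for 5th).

Proposal A: 4×2 + 3×0 + 2×4 + 4×2 + 1×0 = 24
Proposal B: 4×4 + 3×2 + 2×1 + 4×1 + 1×3 = 31
Proposal C: 4×0 + 3×1 + 2×0 + 4×4 + 1×4 = 23
Proposal D: 4×3 + 3×3 + 2×3 + 4×3 + 1×2 = 41
Proposal E: 4×1 + 3×4 + 2×2 + 4×0 + 1×1 = 21

Proposal D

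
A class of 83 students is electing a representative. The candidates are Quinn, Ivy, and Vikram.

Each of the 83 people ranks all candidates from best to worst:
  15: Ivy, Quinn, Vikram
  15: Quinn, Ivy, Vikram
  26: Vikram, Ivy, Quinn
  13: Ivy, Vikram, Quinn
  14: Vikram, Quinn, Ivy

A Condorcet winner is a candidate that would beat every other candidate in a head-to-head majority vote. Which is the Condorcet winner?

Ivy vs Quinn: 54–29
Ivy vs Vikram: 43–40
Ivy beats every other candidate.

Ivy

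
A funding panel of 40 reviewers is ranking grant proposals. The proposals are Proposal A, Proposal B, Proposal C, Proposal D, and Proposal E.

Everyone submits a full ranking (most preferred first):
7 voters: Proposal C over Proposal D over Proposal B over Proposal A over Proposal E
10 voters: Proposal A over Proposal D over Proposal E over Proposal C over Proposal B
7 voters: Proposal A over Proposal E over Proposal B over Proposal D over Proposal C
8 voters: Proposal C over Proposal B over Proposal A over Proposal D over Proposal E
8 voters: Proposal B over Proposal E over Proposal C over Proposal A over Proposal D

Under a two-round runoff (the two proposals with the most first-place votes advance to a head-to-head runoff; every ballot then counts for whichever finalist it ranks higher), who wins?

Round 1 first-place votes: Proposal A 17, Proposal B 8, Proposal C 15, Proposal D 0, Proposal E 0. Proposal A and Proposal C advance.
Runoff: Proposal A is ranked above Proposal C on 17 ballots, Proposal C above Proposal A on 23.

Proposal C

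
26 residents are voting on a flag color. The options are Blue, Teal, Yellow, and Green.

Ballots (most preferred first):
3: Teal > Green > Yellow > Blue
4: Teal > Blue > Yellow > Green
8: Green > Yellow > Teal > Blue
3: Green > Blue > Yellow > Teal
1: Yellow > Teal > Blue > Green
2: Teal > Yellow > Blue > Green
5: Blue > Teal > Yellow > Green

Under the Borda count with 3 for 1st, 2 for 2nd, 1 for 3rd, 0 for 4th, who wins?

Blue: 3×0 + 4×2 + 8×0 + 3×2 + 1×1 + 2×1 + 5×3 = 32
Teal: 3×3 + 4×3 + 8×1 + 3×0 + 1×2 + 2×3 + 5×2 = 47
Yellow: 3×1 + 4×1 + 8×2 + 3×1 + 1×3 + 2×2 + 5×1 = 38
Green: 3×2 + 4×0 + 8×3 + 3×3 + 1×0 + 2×0 + 5×0 = 39

Teal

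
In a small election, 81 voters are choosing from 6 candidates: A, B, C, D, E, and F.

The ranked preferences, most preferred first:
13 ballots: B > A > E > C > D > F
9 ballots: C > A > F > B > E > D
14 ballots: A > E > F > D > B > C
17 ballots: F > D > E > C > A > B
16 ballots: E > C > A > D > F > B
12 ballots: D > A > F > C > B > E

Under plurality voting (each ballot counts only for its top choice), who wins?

F

First-place votes: A 14, B 13, C 9, D 12, E 16, F 17.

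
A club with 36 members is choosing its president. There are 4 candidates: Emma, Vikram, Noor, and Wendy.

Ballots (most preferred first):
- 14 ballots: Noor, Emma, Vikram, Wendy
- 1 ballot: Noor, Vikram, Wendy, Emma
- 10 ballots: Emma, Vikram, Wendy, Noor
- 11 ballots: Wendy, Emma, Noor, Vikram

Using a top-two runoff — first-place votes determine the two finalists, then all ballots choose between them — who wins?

Wendy

Round 1 first-place votes: Emma 10, Vikram 0, Noor 15, Wendy 11. Noor and Wendy advance.
Runoff: Noor is ranked above Wendy on 15 ballots, Wendy above Noor on 21.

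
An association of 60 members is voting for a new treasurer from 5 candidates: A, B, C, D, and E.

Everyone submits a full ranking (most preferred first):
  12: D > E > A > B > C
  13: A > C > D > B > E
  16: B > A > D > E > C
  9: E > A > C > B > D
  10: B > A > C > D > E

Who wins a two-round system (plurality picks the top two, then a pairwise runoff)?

Round 1 first-place votes: A 13, B 26, C 0, D 12, E 9. B and A advance.
Runoff: B is ranked above A on 26 ballots, A above B on 34.

A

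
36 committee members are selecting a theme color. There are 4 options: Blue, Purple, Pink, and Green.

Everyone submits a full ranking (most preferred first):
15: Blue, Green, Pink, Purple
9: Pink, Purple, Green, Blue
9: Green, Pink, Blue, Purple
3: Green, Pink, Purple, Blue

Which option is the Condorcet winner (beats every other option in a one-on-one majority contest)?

Green

Green vs Blue: 21–15
Green vs Purple: 27–9
Green vs Pink: 27–9
Green beats every other option.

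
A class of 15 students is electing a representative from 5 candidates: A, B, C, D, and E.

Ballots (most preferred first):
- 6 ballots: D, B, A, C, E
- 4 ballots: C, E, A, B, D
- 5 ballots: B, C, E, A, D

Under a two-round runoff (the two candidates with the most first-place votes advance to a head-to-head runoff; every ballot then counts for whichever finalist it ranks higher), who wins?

Round 1 first-place votes: A 0, B 5, C 4, D 6, E 0. D and B advance.
Runoff: D is ranked above B on 6 ballots, B above D on 9.

B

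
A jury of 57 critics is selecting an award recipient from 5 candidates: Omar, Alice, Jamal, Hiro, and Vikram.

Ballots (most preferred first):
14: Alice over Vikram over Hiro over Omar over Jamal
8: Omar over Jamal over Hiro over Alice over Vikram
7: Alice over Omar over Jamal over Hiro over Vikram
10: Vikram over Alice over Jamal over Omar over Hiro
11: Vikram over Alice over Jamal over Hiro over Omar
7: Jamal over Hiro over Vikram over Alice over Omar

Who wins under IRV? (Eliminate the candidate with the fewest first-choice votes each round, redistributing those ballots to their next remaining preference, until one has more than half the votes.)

Round 1: Omar 8, Alice 21, Jamal 7, Hiro 0, Vikram 21. Hiro eliminated.
Round 2: Omar 8, Alice 21, Jamal 7, Vikram 21. Jamal eliminated.
Round 3: Omar 8, Alice 21, Vikram 28. Omar eliminated.
Round 4: Alice 29, Vikram 28. Alice has a majority (≥29).

Alice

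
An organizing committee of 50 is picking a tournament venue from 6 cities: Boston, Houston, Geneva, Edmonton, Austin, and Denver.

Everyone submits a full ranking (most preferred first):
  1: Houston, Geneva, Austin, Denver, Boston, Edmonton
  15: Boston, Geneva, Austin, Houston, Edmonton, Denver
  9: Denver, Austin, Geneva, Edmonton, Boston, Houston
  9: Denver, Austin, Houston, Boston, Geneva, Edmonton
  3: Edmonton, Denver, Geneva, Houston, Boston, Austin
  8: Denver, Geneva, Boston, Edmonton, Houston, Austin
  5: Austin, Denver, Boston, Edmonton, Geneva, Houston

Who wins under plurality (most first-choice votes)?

First-place votes: Boston 15, Houston 1, Geneva 0, Edmonton 3, Austin 5, Denver 26.

Denver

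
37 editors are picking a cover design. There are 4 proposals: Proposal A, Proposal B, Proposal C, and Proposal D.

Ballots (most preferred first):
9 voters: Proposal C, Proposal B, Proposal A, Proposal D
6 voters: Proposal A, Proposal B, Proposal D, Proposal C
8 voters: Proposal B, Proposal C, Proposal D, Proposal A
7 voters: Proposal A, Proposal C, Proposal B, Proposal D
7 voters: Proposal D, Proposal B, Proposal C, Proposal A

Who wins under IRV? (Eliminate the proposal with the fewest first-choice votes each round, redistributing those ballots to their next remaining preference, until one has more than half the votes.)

Proposal B

Round 1: Proposal A 13, Proposal B 8, Proposal C 9, Proposal D 7. Proposal D eliminated.
Round 2: Proposal A 13, Proposal B 15, Proposal C 9. Proposal C eliminated.
Round 3: Proposal A 13, Proposal B 24. Proposal B has a majority (≥19).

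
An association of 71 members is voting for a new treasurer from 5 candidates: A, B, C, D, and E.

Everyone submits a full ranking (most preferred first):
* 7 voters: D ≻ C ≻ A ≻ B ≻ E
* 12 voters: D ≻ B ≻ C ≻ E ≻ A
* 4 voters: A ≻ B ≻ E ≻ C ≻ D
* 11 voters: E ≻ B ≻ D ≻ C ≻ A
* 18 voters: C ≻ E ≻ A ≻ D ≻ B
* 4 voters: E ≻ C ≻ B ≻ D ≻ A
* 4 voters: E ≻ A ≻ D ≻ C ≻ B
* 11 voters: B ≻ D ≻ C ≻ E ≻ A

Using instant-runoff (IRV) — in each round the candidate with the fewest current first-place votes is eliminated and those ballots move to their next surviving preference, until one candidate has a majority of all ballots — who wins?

E

Round 1: A 4, B 11, C 18, D 19, E 19. A eliminated.
Round 2: B 15, C 18, D 19, E 19. B eliminated.
Round 3: C 18, D 30, E 23. C eliminated.
Round 4: D 30, E 41. E has a majority (≥36).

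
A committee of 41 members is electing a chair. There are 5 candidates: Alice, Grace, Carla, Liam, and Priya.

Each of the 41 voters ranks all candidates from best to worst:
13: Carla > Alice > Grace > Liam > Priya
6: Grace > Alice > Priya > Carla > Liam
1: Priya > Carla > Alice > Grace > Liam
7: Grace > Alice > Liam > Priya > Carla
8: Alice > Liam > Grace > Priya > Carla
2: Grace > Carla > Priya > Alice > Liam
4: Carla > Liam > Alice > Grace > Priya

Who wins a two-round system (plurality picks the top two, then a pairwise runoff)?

Grace

Round 1 first-place votes: Alice 8, Grace 15, Carla 17, Liam 0, Priya 1. Carla and Grace advance.
Runoff: Carla is ranked above Grace on 18 ballots, Grace above Carla on 23.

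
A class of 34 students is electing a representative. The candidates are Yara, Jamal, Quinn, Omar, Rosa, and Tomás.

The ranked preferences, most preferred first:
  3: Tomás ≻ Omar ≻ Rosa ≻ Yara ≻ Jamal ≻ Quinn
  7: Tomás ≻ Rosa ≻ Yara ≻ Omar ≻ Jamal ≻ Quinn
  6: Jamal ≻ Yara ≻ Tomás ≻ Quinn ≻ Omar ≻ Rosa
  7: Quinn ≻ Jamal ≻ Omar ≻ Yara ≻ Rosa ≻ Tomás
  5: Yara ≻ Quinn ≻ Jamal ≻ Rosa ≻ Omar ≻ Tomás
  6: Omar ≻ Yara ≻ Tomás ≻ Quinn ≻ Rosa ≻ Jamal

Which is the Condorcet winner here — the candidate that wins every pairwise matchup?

Yara

Yara vs Jamal: 21–13
Yara vs Quinn: 27–7
Yara vs Omar: 18–16
Yara vs Rosa: 24–10
Yara vs Tomás: 24–10
Yara beats every other candidate.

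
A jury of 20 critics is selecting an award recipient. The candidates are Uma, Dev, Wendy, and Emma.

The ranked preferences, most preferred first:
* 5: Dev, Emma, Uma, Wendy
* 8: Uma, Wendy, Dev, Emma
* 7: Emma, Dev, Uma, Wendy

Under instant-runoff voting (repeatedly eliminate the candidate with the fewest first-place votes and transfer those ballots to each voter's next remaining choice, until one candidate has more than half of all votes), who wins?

Emma

Round 1: Uma 8, Dev 5, Wendy 0, Emma 7. Wendy eliminated.
Round 2: Uma 8, Dev 5, Emma 7. Dev eliminated.
Round 3: Uma 8, Emma 12. Emma has a majority (≥11).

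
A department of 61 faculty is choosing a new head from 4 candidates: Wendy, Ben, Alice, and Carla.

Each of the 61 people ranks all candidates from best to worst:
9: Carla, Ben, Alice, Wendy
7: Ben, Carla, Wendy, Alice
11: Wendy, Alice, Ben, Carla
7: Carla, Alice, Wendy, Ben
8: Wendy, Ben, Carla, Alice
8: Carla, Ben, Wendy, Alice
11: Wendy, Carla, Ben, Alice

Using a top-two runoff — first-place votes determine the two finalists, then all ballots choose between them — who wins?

Carla

Round 1 first-place votes: Wendy 30, Ben 7, Alice 0, Carla 24. Wendy and Carla advance.
Runoff: Wendy is ranked above Carla on 30 ballots, Carla above Wendy on 31.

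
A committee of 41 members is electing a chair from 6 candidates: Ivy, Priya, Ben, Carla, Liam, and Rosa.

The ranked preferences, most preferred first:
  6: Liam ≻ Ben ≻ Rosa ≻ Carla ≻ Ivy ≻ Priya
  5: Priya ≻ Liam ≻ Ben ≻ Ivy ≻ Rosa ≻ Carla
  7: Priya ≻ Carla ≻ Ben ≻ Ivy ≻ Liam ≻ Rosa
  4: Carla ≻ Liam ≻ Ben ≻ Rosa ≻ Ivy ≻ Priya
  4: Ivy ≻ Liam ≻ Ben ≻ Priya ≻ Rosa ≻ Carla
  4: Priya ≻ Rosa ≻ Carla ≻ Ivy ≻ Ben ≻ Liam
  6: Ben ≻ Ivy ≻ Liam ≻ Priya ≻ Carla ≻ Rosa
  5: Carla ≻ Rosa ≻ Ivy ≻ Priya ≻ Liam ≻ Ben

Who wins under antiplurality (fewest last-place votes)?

Last-place votes: Ivy 0, Priya 10, Ben 5, Carla 9, Liam 4, Rosa 13.

Ivy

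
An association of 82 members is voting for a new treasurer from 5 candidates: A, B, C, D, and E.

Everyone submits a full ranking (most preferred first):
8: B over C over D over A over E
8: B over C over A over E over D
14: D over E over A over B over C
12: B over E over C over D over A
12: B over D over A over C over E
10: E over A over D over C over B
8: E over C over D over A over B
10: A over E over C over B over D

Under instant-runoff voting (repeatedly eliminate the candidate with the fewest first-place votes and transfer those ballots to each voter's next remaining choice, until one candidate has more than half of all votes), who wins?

E

Round 1: A 10, B 40, C 0, D 14, E 18. C eliminated.
Round 2: A 10, B 40, D 14, E 18. A eliminated.
Round 3: B 40, D 14, E 28. D eliminated.
Round 4: B 40, E 42. E has a majority (≥42).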